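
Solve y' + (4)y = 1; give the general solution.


P(x) = 4, Q(x) = 1; integrating factor μ = e^(4x).
(μ y)' = e^(4x) ⇒ μ y = (1/4)e^(4x) + C.
Divide by μ: y = 1/4 + Ce^(-4x).


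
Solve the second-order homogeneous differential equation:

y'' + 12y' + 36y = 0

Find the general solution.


Characteristic equation: r² + 12r + 36 = 0, i.e. (r + 6)² = 0.
Repeated root r = -6; include an x factor for the second linearly independent solution.
General solution: y = (C₁ + C₂x)e^(-6x).


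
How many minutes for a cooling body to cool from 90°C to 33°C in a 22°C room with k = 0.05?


From T(t) = T_a + (T₀ - T_a)e^(-kt), set T(t) = 33:
(33 - 22) / (90 - 22) = e^(-0.05t), so t = -ln(0.162)/0.05 ≈ 36.4 minutes.


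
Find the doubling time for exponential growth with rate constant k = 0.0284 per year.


Exponential growth: P(t) = P₀ e^(0.0284t). Set P(t)/P₀ = 2: e^(0.0284t) = 2.
Solve: t = ln(2)/0.0284 ≈ 24.41 years.


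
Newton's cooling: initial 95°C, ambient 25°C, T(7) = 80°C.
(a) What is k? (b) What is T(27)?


Newton's law: T(t) = T_a + (T₀ - T_a)e^(-kt).
(a) Use T(7) = 80: (80 - 25)/(95 - 25) = e^(-k·7), so k = -ln(0.786)/7 ≈ 0.0345.
(b) Apply k to t = 27: T(27) = 25 + (70)e^(-0.930) ≈ 52.6°C.


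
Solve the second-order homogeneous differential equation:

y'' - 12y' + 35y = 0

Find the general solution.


Characteristic equation: r² - 12r + 35 = 0.
Factor: (r - 7)(r - 5) = 0 ⇒ r = 7, 5 (distinct real).
General solution: y = C₁e^(7x) + C₂e^(5x).


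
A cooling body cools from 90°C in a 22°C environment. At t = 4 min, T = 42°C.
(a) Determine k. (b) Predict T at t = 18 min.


Newton's law: T(t) = T_a + (T₀ - T_a)e^(-kt).
(a) Use T(4) = 42: (42 - 22)/(90 - 22) = e^(-k·4), so k = -ln(0.294)/4 ≈ 0.3059.
(b) Apply k to t = 18: T(18) = 22 + (68)e^(-5.507) ≈ 22.3°C.


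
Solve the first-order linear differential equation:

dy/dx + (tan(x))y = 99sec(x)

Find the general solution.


P(x) = tan(x) ⇒ μ = e^(∫tan(x)dx) = sec(x).
(sec(x) y)' = 99sec²(x) ⇒ sec(x) y = 99tan(x) + C.
Multiply by cos(x): y = 99sin(x) + C·cos(x).


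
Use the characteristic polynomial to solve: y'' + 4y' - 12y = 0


Characteristic equation: r² + 4r - 12 = 0.
Factor: (r - 2)(r + 6) = 0 ⇒ r = 2, -6 (distinct real).
General solution: y = C₁e^(2x) + C₂e^(-6x).


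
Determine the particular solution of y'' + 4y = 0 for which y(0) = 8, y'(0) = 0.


Characteristic roots of r² + 4 = 0 are ±2i, so y = C₁cos(2x) + C₂sin(2x).
Apply y(0) = 8: C₁ = 8. Differentiate and apply y'(0) = 0: 2·C₂ = 0, so C₂ = 0.
Particular solution: y = 8cos(2x).


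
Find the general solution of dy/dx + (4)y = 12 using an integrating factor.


P(x) = 4, Q(x) = 12; integrating factor μ = e^(4x).
(μ y)' = 12e^(4x) ⇒ μ y = 3e^(4x) + C.
Divide by μ: y = 3 + Ce^(-4x).


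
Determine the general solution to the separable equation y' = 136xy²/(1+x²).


Separate: dy/y² = 136x/(1+x²) dx.
Integrate LHS: ∫ dy/y² = -1/y.
Integrate RHS via u = 1+x²: 68ln(1+x²) + C.
Result: -1/y = 68ln(1+x²) + C.


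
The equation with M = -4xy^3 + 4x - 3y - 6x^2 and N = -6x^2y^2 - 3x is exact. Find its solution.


Check exactness: ∂M/∂y = -12xy^2 - 3 and ∂N/∂x = -12xy^2 - 3; equal, so the equation is exact.
Integrate M with respect to x (treating y as constant): ∫M dx = -2x^2y^3 + 2x^2 - 3xy - 2x^3 + h(y).
Differentiate w.r.t. y and set equal to N: all terms match, so h'(y) = 0 and h is a constant absorbed into C.
General solution: -2x^2y^3 + 2x^2 - 3xy - 2x^3 = C.


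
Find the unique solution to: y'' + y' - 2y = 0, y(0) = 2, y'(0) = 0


Characteristic roots of r² + r - 2 = 0 are -2, 1.
General solution y = c₁ e^(-2x) + c₂ e^(x).
Apply y(0) = 2: c₁ + c₂ = 2. Apply y'(0) = 0: -2 c₁ + 1 c₂ = 0.
Solve: c₁ = 2/3, c₂ = 4/3.
Particular solution: y = (2/3)e^(-2x) + (4/3)e^(x).


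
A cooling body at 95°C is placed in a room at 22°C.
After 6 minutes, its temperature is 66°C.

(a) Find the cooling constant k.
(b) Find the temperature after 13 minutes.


Newton's law: T(t) = T_a + (T₀ - T_a)e^(-kt).
(a) Use T(6) = 66: (66 - 22)/(95 - 22) = e^(-k·6), so k = -ln(0.603)/6 ≈ 0.0844.
(b) Apply k to t = 13: T(13) = 22 + (73)e^(-1.097) ≈ 46.4°C.


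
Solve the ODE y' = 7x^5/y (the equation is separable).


Separate variables: y dy = 7x^5 dx.
Integrate both sides: y²/2 = (7/6)x^6 + C₀.
Multiply by 2: y² = (7/3)x^6 + C.


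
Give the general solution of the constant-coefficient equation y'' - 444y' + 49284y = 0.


Characteristic equation: r² - 444r + 49284 = 0, i.e. (r - 222)² = 0.
Repeated root r = 222; include an x factor for the second linearly independent solution.
General solution: y = (C₁ + C₂x)e^(222x).


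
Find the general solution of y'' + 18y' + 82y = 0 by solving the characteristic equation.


Characteristic equation: r² + 18r + 82 = 0.
Discriminant is negative; roots r = -9 ± 1i (complex conjugate pair).
General solution uses e^(α x)(C₁ cos(β x) + C₂ sin(β x)): y = e^(-9x)(C₁cos(x) + C₂sin(x)).


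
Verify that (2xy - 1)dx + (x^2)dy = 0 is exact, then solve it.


Check exactness: ∂M/∂y = 2x and ∂N/∂x = 2x; equal, so the equation is exact.
Integrate M with respect to x (treating y as constant): ∫M dx = x^2y - x + h(y).
Differentiate w.r.t. y and set equal to N: all terms match, so h'(y) = 0 and h is a constant absorbed into C.
General solution: x^2y - x = C.


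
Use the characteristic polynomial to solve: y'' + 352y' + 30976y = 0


Characteristic equation: r² + 352r + 30976 = 0, i.e. (r + 176)² = 0.
Repeated root r = -176; include an x factor for the second linearly independent solution.
General solution: y = (C₁ + C₂x)e^(-176x).


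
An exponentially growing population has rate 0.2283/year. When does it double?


Exponential growth: P(t) = P₀ e^(0.2283t). Set P(t)/P₀ = 2: e^(0.2283t) = 2.
Solve: t = ln(2)/0.2283 ≈ 3.04 years.


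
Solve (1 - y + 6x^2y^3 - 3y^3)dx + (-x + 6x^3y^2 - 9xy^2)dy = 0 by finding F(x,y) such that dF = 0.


Check exactness: ∂M/∂y = -1 + 18x^2y^2 - 9y^2 and ∂N/∂x = -1 + 18x^2y^2 - 9y^2; equal, so the equation is exact.
Integrate M with respect to x (treating y as constant): ∫M dx = x - xy + 2x^3y^3 - 3xy^3 + h(y).
Differentiate w.r.t. y and set equal to N: all terms match, so h'(y) = 0 and h is a constant absorbed into C.
General solution: x - xy + 2x^3y^3 - 3xy^3 = C.


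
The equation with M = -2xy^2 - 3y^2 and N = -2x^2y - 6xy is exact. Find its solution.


Check exactness: ∂M/∂y = -4xy - 6y and ∂N/∂x = -4xy - 6y; equal, so the equation is exact.
Integrate M with respect to x (treating y as constant): ∫M dx = -x^2y^2 - 3xy^2 + h(y).
Differentiate w.r.t. y and set equal to N: all terms match, so h'(y) = 0 and h is a constant absorbed into C.
General solution: -x^2y^2 - 3xy^2 = C.


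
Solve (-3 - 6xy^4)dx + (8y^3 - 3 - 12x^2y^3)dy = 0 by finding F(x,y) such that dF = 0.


Check exactness: ∂M/∂y = -24xy^3 and ∂N/∂x = -24xy^3; equal, so the equation is exact.
Integrate M with respect to x (treating y as constant): ∫M dx = -3x - 3x^2y^4 + h(y).
Differentiate w.r.t. y and set equal to N: the x-dependent terms already match, leaving h'(y) = 8y^3 - 3. Integrate: h(y) = 2y^4 - 3y.
So F(x,y) = 2y^4 - 3y - 3x - 3x^2y^4.
General solution: 2y^4 - 3y - 3x - 3x^2y^4 = C.


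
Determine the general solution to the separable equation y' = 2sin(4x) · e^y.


Separate: e^(-y) dy = 2sin(4x) dx.
Integrate: -e^(-y) = -(1/2)cos(4x) + C₀.
Rearrange: e^(-y) = (1/2)cos(4x) + C.


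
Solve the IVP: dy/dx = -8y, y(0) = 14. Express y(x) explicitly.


General solution of y' = -8y is y = Ce^(-8x).
Apply y(0) = 14: C = 14.
Particular solution: y = 14e^(-8x).


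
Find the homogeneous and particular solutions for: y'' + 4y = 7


Homogeneous part: r² + 4 = 0 ⇒ r = ±2i, so y_h = C₁cos(2x) + C₂sin(2x).
Try constant y_p = A; plug in: 4A = 7 ⇒ A = 7/4.
General solution: y = C₁cos(2x) + C₂sin(2x) + 7/4.


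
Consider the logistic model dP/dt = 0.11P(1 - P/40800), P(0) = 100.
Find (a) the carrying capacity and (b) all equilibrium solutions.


Logistic ODE dP/dt = 0.11P(1 - P/40800) has equilibria where dP/dt = 0, i.e. P = 0 or P = 40800.
The coefficient (1 - P/K) = 0 when P = K, identifying K = 40800 as the carrying capacity.
(a) K = 40800; (b) equilibria P = 0 and P = 40800.


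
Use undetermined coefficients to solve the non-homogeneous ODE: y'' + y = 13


Homogeneous part: r² + 1 = 0 ⇒ r = ±1i, so y_h = C₁cos(x) + C₂sin(x).
Try constant y_p = A; plug in: 1A = 13 ⇒ A = 13.
General solution: y = C₁cos(x) + C₂sin(x) + 13.


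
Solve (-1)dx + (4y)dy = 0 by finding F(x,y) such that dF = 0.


Check exactness: ∂M/∂y = 0 and ∂N/∂x = 0; equal, so the equation is exact.
Integrate M with respect to x (treating y as constant): ∫M dx = -x + h(y).
Differentiate w.r.t. y and set equal to N: the x-dependent terms already match, leaving h'(y) = 4y. Integrate: h(y) = 2y^2.
So F(x,y) = 2y^2 - x.
General solution: 2y^2 - x = C.


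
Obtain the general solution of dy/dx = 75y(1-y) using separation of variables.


Separate: dy/[y(1-y)] = 75 dx.
Partial fractions: 1/[y(1-y)] = 1/y + 1/(1-y).
Integrate: ln|y/(1-y)| = 75x + C₀.
Solve for y: y = 1/(1 + Ce^(-75x)).


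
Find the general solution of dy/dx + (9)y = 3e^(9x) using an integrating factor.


P(x) = 9 ⇒ μ = e^(9x).
(μ y)' = 3e^(18x) ⇒ μ y = (3/18)e^(18x) + C.
Divide by μ: y = (1/6)e^(9x) + Ce^(-9x).


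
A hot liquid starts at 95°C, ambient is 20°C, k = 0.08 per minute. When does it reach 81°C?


From T(t) = T_a + (T₀ - T_a)e^(-kt), set T(t) = 81:
(81 - 20) / (95 - 20) = e^(-0.08t), so t = -ln(0.813)/0.08 ≈ 2.6 minutes.


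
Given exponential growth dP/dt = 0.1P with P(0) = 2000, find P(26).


The ODE dP/dt = 0.1P has solution P(t) = P(0)e^(0.1t).
Substitute P(0) = 2000 and t = 26: P(26) = 2000 e^(2.60) ≈ 26927.


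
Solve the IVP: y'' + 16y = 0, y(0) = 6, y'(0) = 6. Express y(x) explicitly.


Characteristic roots of r² + 16 = 0 are ±4i, so y = C₁cos(4x) + C₂sin(4x).
Apply y(0) = 6: C₁ = 6. Differentiate and apply y'(0) = 6: 4·C₂ = 6, so C₂ = 3/2.
Particular solution: y = 6cos(4x) + (3/2)sin(4x).


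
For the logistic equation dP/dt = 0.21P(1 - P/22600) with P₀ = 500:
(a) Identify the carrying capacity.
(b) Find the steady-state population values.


Logistic ODE dP/dt = 0.21P(1 - P/22600) has equilibria where dP/dt = 0, i.e. P = 0 or P = 22600.
The coefficient (1 - P/K) = 0 when P = K, identifying K = 22600 as the carrying capacity.
(a) K = 22600; (b) equilibria P = 0 and P = 22600.


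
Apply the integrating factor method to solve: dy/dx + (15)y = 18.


P(x) = 15, Q(x) = 18; integrating factor μ = e^(15x).
(μ y)' = 18e^(15x) ⇒ μ y = (6/5)e^(15x) + C.
Divide by μ: y = 6/5 + Ce^(-15x).


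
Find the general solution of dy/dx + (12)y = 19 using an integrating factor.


P(x) = 12, Q(x) = 19; integrating factor μ = e^(12x).
(μ y)' = 19e^(12x) ⇒ μ y = (19/12)e^(12x) + C.
Divide by μ: y = 19/12 + Ce^(-12x).


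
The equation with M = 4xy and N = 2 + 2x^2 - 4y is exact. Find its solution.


Check exactness: ∂M/∂y = 4x and ∂N/∂x = 4x; equal, so the equation is exact.
Integrate M with respect to x (treating y as constant): ∫M dx = 2x^2y + h(y).
Differentiate w.r.t. y and set equal to N: the x-dependent terms already match, leaving h'(y) = 2 - 4y. Integrate: h(y) = 2y - 2y^2.
So F(x,y) = 2y + 2x^2y - 2y^2.
General solution: 2y + 2x^2y - 2y^2 = C.


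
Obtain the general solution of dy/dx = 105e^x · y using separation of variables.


Separate variables: dy/y = 105e^x dx.
Integrate: ln|y| = 105e^x + C₀.
Exponentiate: y = Ce^(105e^x).


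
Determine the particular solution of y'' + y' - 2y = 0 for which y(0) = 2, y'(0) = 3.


Characteristic roots of r² + r - 2 = 0 are -2, 1.
General solution y = c₁ e^(-2x) + c₂ e^(x).
Apply y(0) = 2: c₁ + c₂ = 2. Apply y'(0) = 3: -2 c₁ + 1 c₂ = 3.
Solve: c₁ = -1/3, c₂ = 7/3.
Particular solution: y = -(1/3)e^(-2x) + (7/3)e^(x).


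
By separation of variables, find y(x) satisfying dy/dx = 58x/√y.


Separate: √y dy = 58x dx.
Integrate: (2/3)y^(3/2) = 29x² + C.


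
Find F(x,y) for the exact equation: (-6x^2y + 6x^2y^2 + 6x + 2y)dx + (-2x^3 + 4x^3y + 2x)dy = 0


Check exactness: ∂M/∂y = -6x^2 + 12x^2y + 2 and ∂N/∂x = -6x^2 + 12x^2y + 2; equal, so the equation is exact.
Integrate M with respect to x (treating y as constant): ∫M dx = -2x^3y + 2x^3y^2 + 3x^2 + 2xy + h(y).
Differentiate w.r.t. y and set equal to N: all terms match, so h'(y) = 0 and h is a constant absorbed into C.
General solution: -2x^3y + 2x^3y^2 + 3x^2 + 2xy = C.


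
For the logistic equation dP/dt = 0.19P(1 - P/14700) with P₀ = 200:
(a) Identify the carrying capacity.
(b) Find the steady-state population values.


Logistic ODE dP/dt = 0.19P(1 - P/14700) has equilibria where dP/dt = 0, i.e. P = 0 or P = 14700.
The coefficient (1 - P/K) = 0 when P = K, identifying K = 14700 as the carrying capacity.
(a) K = 14700; (b) equilibria P = 0 and P = 14700.


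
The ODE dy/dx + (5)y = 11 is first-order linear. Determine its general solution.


P(x) = 5, Q(x) = 11; integrating factor μ = e^(5x).
(μ y)' = 11e^(5x) ⇒ μ y = (11/5)e^(5x) + C.
Divide by μ: y = 11/5 + Ce^(-5x).


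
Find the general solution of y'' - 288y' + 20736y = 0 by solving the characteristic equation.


Characteristic equation: r² - 288r + 20736 = 0, i.e. (r - 144)² = 0.
Repeated root r = 144; include an x factor for the second linearly independent solution.
General solution: y = (C₁ + C₂x)e^(144x).


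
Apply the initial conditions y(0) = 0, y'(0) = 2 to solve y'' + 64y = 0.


Characteristic roots of r² + 64 = 0 are ±8i, so y = C₁cos(8x) + C₂sin(8x).
Apply y(0) = 0: C₁ = 0. Differentiate and apply y'(0) = 2: 8·C₂ = 2, so C₂ = 1/4.
Particular solution: y = (1/4)sin(8x).


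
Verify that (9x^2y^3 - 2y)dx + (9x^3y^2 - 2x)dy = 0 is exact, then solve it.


Check exactness: ∂M/∂y = 27x^2y^2 - 2 and ∂N/∂x = 27x^2y^2 - 2; equal, so the equation is exact.
Integrate M with respect to x (treating y as constant): ∫M dx = 3x^3y^3 - 2xy + h(y).
Differentiate w.r.t. y and set equal to N: all terms match, so h'(y) = 0 and h is a constant absorbed into C.
General solution: 3x^3y^3 - 2xy = C.


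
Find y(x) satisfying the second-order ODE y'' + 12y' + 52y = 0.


Characteristic equation: r² + 12r + 52 = 0.
Discriminant is negative; roots r = -6 ± 4i (complex conjugate pair).
General solution uses e^(α x)(C₁ cos(β x) + C₂ sin(β x)): y = e^(-6x)(C₁cos(4x) + C₂sin(4x)).


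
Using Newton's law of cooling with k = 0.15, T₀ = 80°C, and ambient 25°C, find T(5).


Newton's law: dT/dt = -k(T - T_a) has solution T(t) = T_a + (T₀ - T_a)e^(-kt).
Plug in T_a = 25, T₀ = 80, k = 0.15, t = 5: T(5) = 25 + (55)e^(-0.75) ≈ 51.0°C.


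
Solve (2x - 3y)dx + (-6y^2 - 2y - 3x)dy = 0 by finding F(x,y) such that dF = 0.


Check exactness: ∂M/∂y = -3 and ∂N/∂x = -3; equal, so the equation is exact.
Integrate M with respect to x (treating y as constant): ∫M dx = x^2 - 3xy + h(y).
Differentiate w.r.t. y and set equal to N: the x-dependent terms already match, leaving h'(y) = -6y^2 - 2y. Integrate: h(y) = -2y^3 - y^2.
So F(x,y) = -2y^3 + x^2 - y^2 - 3xy.
General solution: -2y^3 + x^2 - y^2 - 3xy = C.


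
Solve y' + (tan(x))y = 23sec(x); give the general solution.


P(x) = tan(x) ⇒ μ = e^(∫tan(x)dx) = sec(x).
(sec(x) y)' = 23sec²(x) ⇒ sec(x) y = 23tan(x) + C.
Multiply by cos(x): y = 23sin(x) + C·cos(x).


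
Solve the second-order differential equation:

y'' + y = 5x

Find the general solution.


Homogeneous: r² + 1 = 0 ⇒ r = ±1i, y_h = C₁cos(x) + C₂sin(x).
Polynomial forcing; try y_p = Ax + B. Then y_p'' + 1 y_p = 1(Ax + B) = 5x, so B = 0 and A = 5.
General solution: y = C₁cos(x) + C₂sin(x) + 5x.


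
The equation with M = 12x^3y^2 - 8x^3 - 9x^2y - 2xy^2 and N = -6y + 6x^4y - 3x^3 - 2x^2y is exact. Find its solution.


Check exactness: ∂M/∂y = 24x^3y - 9x^2 - 4xy and ∂N/∂x = 24x^3y - 9x^2 - 4xy; equal, so the equation is exact.
Integrate M with respect to x (treating y as constant): ∫M dx = 3x^4y^2 - 2x^4 - 3x^3y - x^2y^2 + h(y).
Differentiate w.r.t. y and set equal to N: the x-dependent terms already match, leaving h'(y) = -6y. Integrate: h(y) = -3y^2.
So F(x,y) = -3y^2 + 3x^4y^2 - 2x^4 - 3x^3y - x^2y^2.
General solution: -3y^2 + 3x^4y^2 - 2x^4 - 3x^3y - x^2y^2 = C.


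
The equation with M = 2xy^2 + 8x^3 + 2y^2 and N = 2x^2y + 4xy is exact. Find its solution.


Check exactness: ∂M/∂y = 4xy + 4y and ∂N/∂x = 4xy + 4y; equal, so the equation is exact.
Integrate M with respect to x (treating y as constant): ∫M dx = x^2y^2 + 2x^4 + 2xy^2 + h(y).
Differentiate w.r.t. y and set equal to N: all terms match, so h'(y) = 0 and h is a constant absorbed into C.
General solution: x^2y^2 + 2x^4 + 2xy^2 = C.


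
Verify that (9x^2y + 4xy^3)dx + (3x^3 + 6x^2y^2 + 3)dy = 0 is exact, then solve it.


Check exactness: ∂M/∂y = 9x^2 + 12xy^2 and ∂N/∂x = 9x^2 + 12xy^2; equal, so the equation is exact.
Integrate M with respect to x (treating y as constant): ∫M dx = 3x^3y + 2x^2y^3 + h(y).
Differentiate w.r.t. y and set equal to N: the x-dependent terms already match, leaving h'(y) = 3. Integrate: h(y) = 3y.
So F(x,y) = 3x^3y + 2x^2y^3 + 3y.
General solution: 3x^3y + 2x^2y^3 + 3y = C.


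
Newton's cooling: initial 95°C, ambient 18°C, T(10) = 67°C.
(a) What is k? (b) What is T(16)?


Newton's law: T(t) = T_a + (T₀ - T_a)e^(-kt).
(a) Use T(10) = 67: (67 - 18)/(95 - 18) = e^(-k·10), so k = -ln(0.636)/10 ≈ 0.0452.
(b) Apply k to t = 16: T(16) = 18 + (77)e^(-0.723) ≈ 55.4°C.


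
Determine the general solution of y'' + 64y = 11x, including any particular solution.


Homogeneous: r² + 64 = 0 ⇒ r = ±8i, y_h = C₁cos(8x) + C₂sin(8x).
Polynomial forcing; try y_p = Ax + B. Then y_p'' + 64 y_p = 64(Ax + B) = 11x, so B = 0 and A = 11/64.
General solution: y = C₁cos(8x) + C₂sin(8x) + (11/64)x.


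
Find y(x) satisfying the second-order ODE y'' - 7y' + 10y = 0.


Characteristic equation: r² - 7r + 10 = 0.
Factor: (r - 2)(r - 5) = 0 ⇒ r = 2, 5 (distinct real).
General solution: y = C₁e^(2x) + C₂e^(5x).


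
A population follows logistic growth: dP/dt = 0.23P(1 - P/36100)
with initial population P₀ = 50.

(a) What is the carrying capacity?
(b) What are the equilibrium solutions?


Logistic ODE dP/dt = 0.23P(1 - P/36100) has equilibria where dP/dt = 0, i.e. P = 0 or P = 36100.
The coefficient (1 - P/K) = 0 when P = K, identifying K = 36100 as the carrying capacity.
(a) K = 36100; (b) equilibria P = 0 and P = 36100.


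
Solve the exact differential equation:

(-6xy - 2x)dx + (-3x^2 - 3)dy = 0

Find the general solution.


Check exactness: ∂M/∂y = -6x and ∂N/∂x = -6x; equal, so the equation is exact.
Integrate M with respect to x (treating y as constant): ∫M dx = -3x^2y - x^2 + h(y).
Differentiate w.r.t. y and set equal to N: the x-dependent terms already match, leaving h'(y) = -3. Integrate: h(y) = -3y.
So F(x,y) = -3x^2y - 3y - x^2.
General solution: -3x^2y - 3y - x^2 = C.


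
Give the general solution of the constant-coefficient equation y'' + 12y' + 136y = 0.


Characteristic equation: r² + 12r + 136 = 0.
Discriminant is negative; roots r = -6 ± 10i (complex conjugate pair).
General solution uses e^(α x)(C₁ cos(β x) + C₂ sin(β x)): y = e^(-6x)(C₁cos(10x) + C₂sin(10x)).


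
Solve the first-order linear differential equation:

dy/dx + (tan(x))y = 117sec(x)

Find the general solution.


P(x) = tan(x) ⇒ μ = e^(∫tan(x)dx) = sec(x).
(sec(x) y)' = 117sec²(x) ⇒ sec(x) y = 117tan(x) + C.
Multiply by cos(x): y = 117sin(x) + C·cos(x).


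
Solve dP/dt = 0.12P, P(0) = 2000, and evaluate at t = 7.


The ODE dP/dt = 0.12P has solution P(t) = P(0)e^(0.12t).
Substitute P(0) = 2000 and t = 7: P(7) = 2000 e^(0.84) ≈ 4633.


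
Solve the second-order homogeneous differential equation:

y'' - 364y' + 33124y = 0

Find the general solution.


Characteristic equation: r² - 364r + 33124 = 0, i.e. (r - 182)² = 0.
Repeated root r = 182; include an x factor for the second linearly independent solution.
General solution: y = (C₁ + C₂x)e^(182x).


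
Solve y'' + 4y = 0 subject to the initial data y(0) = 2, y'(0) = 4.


Characteristic roots of r² + 4 = 0 are ±2i, so y = C₁cos(2x) + C₂sin(2x).
Apply y(0) = 2: C₁ = 2. Differentiate and apply y'(0) = 4: 2·C₂ = 4, so C₂ = 2.
Particular solution: y = 2cos(2x) + 2sin(2x).


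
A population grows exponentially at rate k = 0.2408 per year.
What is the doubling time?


Exponential growth: P(t) = P₀ e^(0.2408t). Set P(t)/P₀ = 2: e^(0.2408t) = 2.
Solve: t = ln(2)/0.2408 ≈ 2.88 years.


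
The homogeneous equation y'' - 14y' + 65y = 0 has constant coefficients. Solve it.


Characteristic equation: r² - 14r + 65 = 0.
Discriminant is negative; roots r = 7 ± 4i (complex conjugate pair).
General solution uses e^(α x)(C₁ cos(β x) + C₂ sin(β x)): y = e^(7x)(C₁cos(4x) + C₂sin(4x)).


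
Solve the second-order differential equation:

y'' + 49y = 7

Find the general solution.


Homogeneous part: r² + 49 = 0 ⇒ r = ±7i, so y_h = C₁cos(7x) + C₂sin(7x).
Try constant y_p = A; plug in: 49A = 7 ⇒ A = 1/7.
General solution: y = C₁cos(7x) + C₂sin(7x) + 1/7.


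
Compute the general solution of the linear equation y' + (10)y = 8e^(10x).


P(x) = 10 ⇒ μ = e^(10x).
(μ y)' = 8e^(20x) ⇒ μ y = (8/20)e^(20x) + C.
Divide by μ: y = (2/5)e^(10x) + Ce^(-10x).


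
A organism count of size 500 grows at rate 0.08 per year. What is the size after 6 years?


The ODE dP/dt = 0.08P has solution P(t) = P(0)e^(0.08t).
Substitute P(0) = 500 and t = 6: P(6) = 500 e^(0.48) ≈ 808.


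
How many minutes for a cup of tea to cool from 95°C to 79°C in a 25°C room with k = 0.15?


From T(t) = T_a + (T₀ - T_a)e^(-kt), set T(t) = 79:
(79 - 25) / (95 - 25) = e^(-0.15t), so t = -ln(0.771)/0.15 ≈ 1.7 minutes.


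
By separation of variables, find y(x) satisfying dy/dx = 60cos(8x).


g(y) = 1, so integrate directly: y = ∫ 60cos(8x) dx = (15/2)sin(8x) + C.


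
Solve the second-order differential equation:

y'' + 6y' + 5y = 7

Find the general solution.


Characteristic roots of r² + 6r + 5 = 0 are -5, -1.
y_h = C₁e^(-5x) + C₂e^(-x).
Constant forcing; try y_p = A. Then 5A = 7 ⇒ A = 7/5.
General solution: y = C₁e^(-5x) + C₂e^(-x) + 7/5.


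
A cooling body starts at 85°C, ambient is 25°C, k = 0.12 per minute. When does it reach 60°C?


From T(t) = T_a + (T₀ - T_a)e^(-kt), set T(t) = 60:
(60 - 25) / (85 - 25) = e^(-0.12t), so t = -ln(0.583)/0.12 ≈ 4.5 minutes.


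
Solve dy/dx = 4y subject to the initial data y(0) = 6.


General solution of y' = 4y is y = Ce^(4x).
Apply y(0) = 6: C = 6.
Particular solution: y = 6e^(4x).


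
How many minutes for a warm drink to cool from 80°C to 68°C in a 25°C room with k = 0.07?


From T(t) = T_a + (T₀ - T_a)e^(-kt), set T(t) = 68:
(68 - 25) / (80 - 25) = e^(-0.07t), so t = -ln(0.782)/0.07 ≈ 3.5 minutes.


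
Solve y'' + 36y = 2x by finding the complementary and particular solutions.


Homogeneous: r² + 36 = 0 ⇒ r = ±6i, y_h = C₁cos(6x) + C₂sin(6x).
Polynomial forcing; try y_p = Ax + B. Then y_p'' + 36 y_p = 36(Ax + B) = 2x, so B = 0 and A = 1/18.
General solution: y = C₁cos(6x) + C₂sin(6x) + (1/18)x.


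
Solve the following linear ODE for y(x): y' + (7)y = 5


P(x) = 7, Q(x) = 5; integrating factor μ = e^(7x).
(μ y)' = 5e^(7x) ⇒ μ y = (5/7)e^(7x) + C.
Divide by μ: y = 5/7 + Ce^(-7x).


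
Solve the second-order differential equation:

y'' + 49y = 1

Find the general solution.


Homogeneous part: r² + 49 = 0 ⇒ r = ±7i, so y_h = C₁cos(7x) + C₂sin(7x).
Try constant y_p = A; plug in: 49A = 1 ⇒ A = 1/49.
General solution: y = C₁cos(7x) + C₂sin(7x) + 1/49.


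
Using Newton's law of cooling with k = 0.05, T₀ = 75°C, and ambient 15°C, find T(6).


Newton's law: dT/dt = -k(T - T_a) has solution T(t) = T_a + (T₀ - T_a)e^(-kt).
Plug in T_a = 15, T₀ = 75, k = 0.05, t = 6: T(6) = 15 + (60)e^(-0.30) ≈ 59.4°C.


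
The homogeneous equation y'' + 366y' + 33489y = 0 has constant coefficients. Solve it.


Characteristic equation: r² + 366r + 33489 = 0, i.e. (r + 183)² = 0.
Repeated root r = -183; include an x factor for the second linearly independent solution.
General solution: y = (C₁ + C₂x)e^(-183x).


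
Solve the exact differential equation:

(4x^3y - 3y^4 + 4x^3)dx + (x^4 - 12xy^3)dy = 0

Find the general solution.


Check exactness: ∂M/∂y = 4x^3 - 12y^3 and ∂N/∂x = 4x^3 - 12y^3; equal, so the equation is exact.
Integrate M with respect to x (treating y as constant): ∫M dx = x^4y - 3xy^4 + x^4 + h(y).
Differentiate w.r.t. y and set equal to N: all terms match, so h'(y) = 0 and h is a constant absorbed into C.
General solution: x^4y - 3xy^4 + x^4 = C.


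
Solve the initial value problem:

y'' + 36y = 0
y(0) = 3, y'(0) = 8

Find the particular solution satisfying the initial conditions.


Characteristic roots of r² + 36 = 0 are ±6i, so y = C₁cos(6x) + C₂sin(6x).
Apply y(0) = 3: C₁ = 3. Differentiate and apply y'(0) = 8: 6·C₂ = 8, so C₂ = 4/3.
Particular solution: y = 3cos(6x) + (4/3)sin(6x).


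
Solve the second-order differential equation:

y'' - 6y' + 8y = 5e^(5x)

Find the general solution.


Characteristic roots of r² - 6r + 8 = 0 are 2, 4.
y_h = C₁e^(2x) + C₂e^(4x).
Forcing exponent 5 is not a characteristic root; try y_p = Ae^(5x).
Substitute: A·(25 + (-6)·5 + (8)) = A·3 = 5, so A = 5/3.
General solution: y = C₁e^(2x) + C₂e^(4x) + (5/3)e^(5x).


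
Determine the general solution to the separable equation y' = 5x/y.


Separate variables: y dy = 5x dx.
Integrate both sides: y²/2 = (5/2)x^2 + C₀.
Multiply by 2: y² = 5x^2 + C.


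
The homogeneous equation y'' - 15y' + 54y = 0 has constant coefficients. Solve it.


Characteristic equation: r² - 15r + 54 = 0.
Factor: (r - 6)(r - 9) = 0 ⇒ r = 6, 9 (distinct real).
General solution: y = C₁e^(6x) + C₂e^(9x).


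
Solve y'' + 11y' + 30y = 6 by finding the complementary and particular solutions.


Characteristic roots of r² + 11r + 30 = 0 are -5, -6.
y_h = C₁e^(-5x) + C₂e^(-6x).
Constant forcing; try y_p = A. Then 30A = 6 ⇒ A = 1/5.
General solution: y = C₁e^(-5x) + C₂e^(-6x) + 1/5.


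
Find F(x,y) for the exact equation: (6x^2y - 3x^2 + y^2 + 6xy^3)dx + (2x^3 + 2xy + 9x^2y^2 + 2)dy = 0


Check exactness: ∂M/∂y = 6x^2 + 2y + 18xy^2 and ∂N/∂x = 6x^2 + 2y + 18xy^2; equal, so the equation is exact.
Integrate M with respect to x (treating y as constant): ∫M dx = 2x^3y - x^3 + xy^2 + 3x^2y^3 + h(y).
Differentiate w.r.t. y and set equal to N: the x-dependent terms already match, leaving h'(y) = 2. Integrate: h(y) = 2y.
So F(x,y) = 2x^3y - x^3 + xy^2 + 3x^2y^3 + 2y.
General solution: 2x^3y - x^3 + xy^2 + 3x^2y^3 + 2y = C.


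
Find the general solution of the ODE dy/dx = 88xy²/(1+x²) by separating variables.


Separate: dy/y² = 88x/(1+x²) dx.
Integrate LHS: ∫ dy/y² = -1/y.
Integrate RHS via u = 1+x²: 44ln(1+x²) + C.
Result: -1/y = 44ln(1+x²) + C.


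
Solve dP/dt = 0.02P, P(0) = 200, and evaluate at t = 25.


The ODE dP/dt = 0.02P has solution P(t) = P(0)e^(0.02t).
Substitute P(0) = 200 and t = 25: P(25) = 200 e^(0.50) ≈ 330.


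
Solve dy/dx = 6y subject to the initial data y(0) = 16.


General solution of y' = 6y is y = Ce^(6x).
Apply y(0) = 16: C = 16.
Particular solution: y = 16e^(6x).


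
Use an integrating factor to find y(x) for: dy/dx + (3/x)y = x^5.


P(x) = 3/x ⇒ μ = x^3.
(x^3 y)' = x^8 ⇒ x^3 y = x^9/(9) + C.
Solve for y: y = (1/9)x^6 + C/x^3.


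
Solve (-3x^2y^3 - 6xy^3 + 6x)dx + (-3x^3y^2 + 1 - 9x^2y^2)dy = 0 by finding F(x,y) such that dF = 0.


Check exactness: ∂M/∂y = -9x^2y^2 - 18xy^2 and ∂N/∂x = -9x^2y^2 - 18xy^2; equal, so the equation is exact.
Integrate M with respect to x (treating y as constant): ∫M dx = -x^3y^3 - 3x^2y^3 + 3x^2 + h(y).
Differentiate w.r.t. y and set equal to N: the x-dependent terms already match, leaving h'(y) = 1. Integrate: h(y) = y.
So F(x,y) = -x^3y^3 + y - 3x^2y^3 + 3x^2.
General solution: -x^3y^3 + y - 3x^2y^3 + 3x^2 = C.


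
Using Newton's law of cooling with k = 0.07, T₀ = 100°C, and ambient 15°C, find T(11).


Newton's law: dT/dt = -k(T - T_a) has solution T(t) = T_a + (T₀ - T_a)e^(-kt).
Plug in T_a = 15, T₀ = 100, k = 0.07, t = 11: T(11) = 15 + (85)e^(-0.77) ≈ 54.4°C.


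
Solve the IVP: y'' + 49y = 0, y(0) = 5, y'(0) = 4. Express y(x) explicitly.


Characteristic roots of r² + 49 = 0 are ±7i, so y = C₁cos(7x) + C₂sin(7x).
Apply y(0) = 5: C₁ = 5. Differentiate and apply y'(0) = 4: 7·C₂ = 4, so C₂ = 4/7.
Particular solution: y = 5cos(7x) + (4/7)sin(7x).


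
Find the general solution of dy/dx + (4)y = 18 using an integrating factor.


P(x) = 4, Q(x) = 18; integrating factor μ = e^(4x).
(μ y)' = 18e^(4x) ⇒ μ y = (9/2)e^(4x) + C.
Divide by μ: y = 9/2 + Ce^(-4x).


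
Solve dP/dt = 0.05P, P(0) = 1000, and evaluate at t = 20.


The ODE dP/dt = 0.05P has solution P(t) = P(0)e^(0.05t).
Substitute P(0) = 1000 and t = 20: P(20) = 1000 e^(1.00) ≈ 2718.


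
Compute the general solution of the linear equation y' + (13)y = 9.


P(x) = 13, Q(x) = 9; integrating factor μ = e^(13x).
(μ y)' = 9e^(13x) ⇒ μ y = (9/13)e^(13x) + C.
Divide by μ: y = 9/13 + Ce^(-13x).


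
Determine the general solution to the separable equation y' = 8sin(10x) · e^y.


Separate: e^(-y) dy = 8sin(10x) dx.
Integrate: -e^(-y) = -(4/5)cos(10x) + C₀.
Rearrange: e^(-y) = (4/5)cos(10x) + C.


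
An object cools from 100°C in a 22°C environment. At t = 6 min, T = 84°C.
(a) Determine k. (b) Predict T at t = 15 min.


Newton's law: T(t) = T_a + (T₀ - T_a)e^(-kt).
(a) Use T(6) = 84: (84 - 22)/(100 - 22) = e^(-k·6), so k = -ln(0.795)/6 ≈ 0.0383.
(b) Apply k to t = 15: T(15) = 22 + (78)e^(-0.574) ≈ 65.9°C.


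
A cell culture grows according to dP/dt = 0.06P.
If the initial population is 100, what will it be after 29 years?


The ODE dP/dt = 0.06P has solution P(t) = P(0)e^(0.06t).
Substitute P(0) = 100 and t = 29: P(29) = 100 e^(1.74) ≈ 570.


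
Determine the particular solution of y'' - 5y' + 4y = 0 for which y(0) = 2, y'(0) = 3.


Characteristic roots of r² - 5r + 4 = 0 are 1, 4.
General solution y = c₁ e^(x) + c₂ e^(4x).
Apply y(0) = 2: c₁ + c₂ = 2. Apply y'(0) = 3: 1 c₁ + 4 c₂ = 3.
Solve: c₁ = 5/3, c₂ = 1/3.
Particular solution: y = (5/3)e^(x) + (1/3)e^(4x).


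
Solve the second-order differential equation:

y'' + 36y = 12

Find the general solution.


Homogeneous part: r² + 36 = 0 ⇒ r = ±6i, so y_h = C₁cos(6x) + C₂sin(6x).
Try constant y_p = A; plug in: 36A = 12 ⇒ A = 1/3.
General solution: y = C₁cos(6x) + C₂sin(6x) + 1/3.


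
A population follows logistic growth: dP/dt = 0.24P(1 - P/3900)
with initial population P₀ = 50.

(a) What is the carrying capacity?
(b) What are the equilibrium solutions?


Logistic ODE dP/dt = 0.24P(1 - P/3900) has equilibria where dP/dt = 0, i.e. P = 0 or P = 3900.
The coefficient (1 - P/K) = 0 when P = K, identifying K = 3900 as the carrying capacity.
(a) K = 3900; (b) equilibria P = 0 and P = 3900.


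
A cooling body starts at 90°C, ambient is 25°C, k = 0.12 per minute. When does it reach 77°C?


From T(t) = T_a + (T₀ - T_a)e^(-kt), set T(t) = 77:
(77 - 25) / (90 - 25) = e^(-0.12t), so t = -ln(0.800)/0.12 ≈ 1.9 minutes.


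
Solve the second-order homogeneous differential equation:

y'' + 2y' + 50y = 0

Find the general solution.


Characteristic equation: r² + 2r + 50 = 0.
Discriminant is negative; roots r = -1 ± 7i (complex conjugate pair).
General solution uses e^(α x)(C₁ cos(β x) + C₂ sin(β x)): y = e^(-x)(C₁cos(7x) + C₂sin(7x)).


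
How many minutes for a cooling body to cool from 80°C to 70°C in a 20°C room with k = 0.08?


From T(t) = T_a + (T₀ - T_a)e^(-kt), set T(t) = 70:
(70 - 20) / (80 - 20) = e^(-0.08t), so t = -ln(0.833)/0.08 ≈ 2.3 minutes.


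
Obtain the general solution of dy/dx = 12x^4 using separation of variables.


Integrate both sides with respect to x: y = ∫ 12x^4 dx = (12/5)x^5 + C.


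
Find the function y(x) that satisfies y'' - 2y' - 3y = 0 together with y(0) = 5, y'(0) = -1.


Characteristic roots of r² - 2r - 3 = 0 are 3, -1.
General solution y = c₁ e^(3x) + c₂ e^(-x).
Apply y(0) = 5: c₁ + c₂ = 5. Apply y'(0) = -1: 3 c₁ - 1 c₂ = -1.
Solve: c₁ = 1, c₂ = 4.
Particular solution: y = e^(3x) + 4e^(-x).


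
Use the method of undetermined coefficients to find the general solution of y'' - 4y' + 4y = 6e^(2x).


Characteristic polynomial (r - 2)² = 0; repeated root r = 2.
y_h = (C₁ + C₂x)e^(2x). Forcing matches the repeated root (resonance), so try y_p = Ax² e^(2x).
Substitute and solve for A: 2A = 6, so A = 3.
General solution: y = (C₁ + C₂x + 3x²)e^(2x).


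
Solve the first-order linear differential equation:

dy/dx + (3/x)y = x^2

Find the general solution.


P(x) = 3/x ⇒ μ = x^3.
(x^3 y)' = x^3·x^2 = x^5.
Integrate: x^3 y = x^6/(6) + C.
Solve for y: y = (1/6)x^3 + C/x^3.


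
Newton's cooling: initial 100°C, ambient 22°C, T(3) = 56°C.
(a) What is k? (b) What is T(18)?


Newton's law: T(t) = T_a + (T₀ - T_a)e^(-kt).
(a) Use T(3) = 56: (56 - 22)/(100 - 22) = e^(-k·3), so k = -ln(0.436)/3 ≈ 0.2768.
(b) Apply k to t = 18: T(18) = 22 + (78)e^(-4.982) ≈ 22.5°C.


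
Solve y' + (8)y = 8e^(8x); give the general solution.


P(x) = 8 ⇒ μ = e^(8x).
(μ y)' = 8e^(16x) ⇒ μ y = (8/16)e^(16x) + C.
Divide by μ: y = (1/2)e^(8x) + Ce^(-8x).


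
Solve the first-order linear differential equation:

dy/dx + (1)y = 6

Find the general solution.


P(x) = 1, Q(x) = 6; integrating factor μ = e^(x).
(μ y)' = 6e^(x) ⇒ μ y = 6e^(x) + C.
Divide by μ: y = 6 + Ce^(-x).


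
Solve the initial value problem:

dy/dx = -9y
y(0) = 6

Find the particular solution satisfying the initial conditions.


General solution of y' = -9y is y = Ce^(-9x).
Apply y(0) = 6: C = 6.
Particular solution: y = 6e^(-9x).


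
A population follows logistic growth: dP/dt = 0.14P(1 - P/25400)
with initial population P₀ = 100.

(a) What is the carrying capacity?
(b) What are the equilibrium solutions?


Logistic ODE dP/dt = 0.14P(1 - P/25400) has equilibria where dP/dt = 0, i.e. P = 0 or P = 25400.
The coefficient (1 - P/K) = 0 when P = K, identifying K = 25400 as the carrying capacity.
(a) K = 25400; (b) equilibria P = 0 and P = 25400.


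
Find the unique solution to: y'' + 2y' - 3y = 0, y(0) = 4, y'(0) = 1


Characteristic roots of r² + 2r - 3 = 0 are -3, 1.
General solution y = c₁ e^(-3x) + c₂ e^(x).
Apply y(0) = 4: c₁ + c₂ = 4. Apply y'(0) = 1: -3 c₁ + 1 c₂ = 1.
Solve: c₁ = 3/4, c₂ = 13/4.
Particular solution: y = (3/4)e^(-3x) + (13/4)e^(x).


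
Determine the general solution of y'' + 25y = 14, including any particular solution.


Homogeneous part: r² + 25 = 0 ⇒ r = ±5i, so y_h = C₁cos(5x) + C₂sin(5x).
Try constant y_p = A; plug in: 25A = 14 ⇒ A = 14/25.
General solution: y = C₁cos(5x) + C₂sin(5x) + 14/25.


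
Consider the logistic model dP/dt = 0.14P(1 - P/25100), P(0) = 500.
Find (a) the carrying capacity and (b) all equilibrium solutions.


Logistic ODE dP/dt = 0.14P(1 - P/25100) has equilibria where dP/dt = 0, i.e. P = 0 or P = 25100.
The coefficient (1 - P/K) = 0 when P = K, identifying K = 25100 as the carrying capacity.
(a) K = 25100; (b) equilibria P = 0 and P = 25100.


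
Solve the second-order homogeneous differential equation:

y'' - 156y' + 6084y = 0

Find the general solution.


Characteristic equation: r² - 156r + 6084 = 0, i.e. (r - 78)² = 0.
Repeated root r = 78; include an x factor for the second linearly independent solution.
General solution: y = (C₁ + C₂x)e^(78x).


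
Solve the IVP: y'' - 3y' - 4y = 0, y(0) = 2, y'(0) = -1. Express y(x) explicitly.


Characteristic roots of r² - 3r - 4 = 0 are -1, 4.
General solution y = c₁ e^(-x) + c₂ e^(4x).
Apply y(0) = 2: c₁ + c₂ = 2. Apply y'(0) = -1: -1 c₁ + 4 c₂ = -1.
Solve: c₁ = 9/5, c₂ = 1/5.
Particular solution: y = (9/5)e^(-x) + (1/5)e^(4x).


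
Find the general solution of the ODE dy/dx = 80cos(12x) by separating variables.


g(y) = 1, so integrate directly: y = ∫ 80cos(12x) dx = (20/3)sin(12x) + C.


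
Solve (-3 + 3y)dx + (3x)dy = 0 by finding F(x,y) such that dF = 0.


Check exactness: ∂M/∂y = 3 and ∂N/∂x = 3; equal, so the equation is exact.
Integrate M with respect to x (treating y as constant): ∫M dx = -3x + 3xy + h(y).
Differentiate w.r.t. y and set equal to N: all terms match, so h'(y) = 0 and h is a constant absorbed into C.
General solution: -3x + 3xy = C.


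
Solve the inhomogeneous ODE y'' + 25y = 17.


Homogeneous part: r² + 25 = 0 ⇒ r = ±5i, so y_h = C₁cos(5x) + C₂sin(5x).
Try constant y_p = A; plug in: 25A = 17 ⇒ A = 17/25.
General solution: y = C₁cos(5x) + C₂sin(5x) + 17/25.


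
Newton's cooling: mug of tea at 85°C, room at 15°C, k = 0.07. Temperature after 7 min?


Newton's law: dT/dt = -k(T - T_a) has solution T(t) = T_a + (T₀ - T_a)e^(-kt).
Plug in T_a = 15, T₀ = 85, k = 0.07, t = 7: T(7) = 15 + (70)e^(-0.49) ≈ 57.9°C.


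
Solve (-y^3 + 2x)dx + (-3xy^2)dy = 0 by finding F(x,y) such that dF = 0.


Check exactness: ∂M/∂y = -3y^2 and ∂N/∂x = -3y^2; equal, so the equation is exact.
Integrate M with respect to x (treating y as constant): ∫M dx = -xy^3 + x^2 + h(y).
Differentiate w.r.t. y and set equal to N: all terms match, so h'(y) = 0 and h is a constant absorbed into C.
General solution: -xy^3 + x^2 = C.


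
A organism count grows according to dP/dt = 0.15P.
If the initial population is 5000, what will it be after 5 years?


The ODE dP/dt = 0.15P has solution P(t) = P(0)e^(0.15t).
Substitute P(0) = 5000 and t = 5: P(5) = 5000 e^(0.75) ≈ 10585.


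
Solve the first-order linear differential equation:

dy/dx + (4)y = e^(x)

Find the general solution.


P(x) = 4 ⇒ μ = e^(4x).
(μ y)' = e^(5x) ⇒ μ y = e^(5x)/5 + C.
Divide by μ: y = (1/5)e^(x) + Ce^(-4x).


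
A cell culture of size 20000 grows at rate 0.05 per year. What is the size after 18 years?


The ODE dP/dt = 0.05P has solution P(t) = P(0)e^(0.05t).
Substitute P(0) = 20000 and t = 18: P(18) = 20000 e^(0.90) ≈ 49192.


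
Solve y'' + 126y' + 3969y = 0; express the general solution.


Characteristic equation: r² + 126r + 3969 = 0, i.e. (r + 63)² = 0.
Repeated root r = -63; include an x factor for the second linearly independent solution.
General solution: y = (C₁ + C₂x)e^(-63x).


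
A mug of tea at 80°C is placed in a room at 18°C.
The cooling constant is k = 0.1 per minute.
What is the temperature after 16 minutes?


Newton's law: dT/dt = -k(T - T_a) has solution T(t) = T_a + (T₀ - T_a)e^(-kt).
Plug in T_a = 18, T₀ = 80, k = 0.1, t = 16: T(16) = 18 + (62)e^(-1.60) ≈ 30.5°C.


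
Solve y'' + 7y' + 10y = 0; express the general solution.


Characteristic equation: r² + 7r + 10 = 0.
Factor: (r + 5)(r + 2) = 0 ⇒ r = -5, -2 (distinct real).
General solution: y = C₁e^(-5x) + C₂e^(-2x).


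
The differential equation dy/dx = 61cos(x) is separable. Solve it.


g(y) = 1, so integrate directly: y = ∫ 61cos(x) dx = 61sin(x) + C.


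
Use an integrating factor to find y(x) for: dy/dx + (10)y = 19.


P(x) = 10, Q(x) = 19; integrating factor μ = e^(10x).
(μ y)' = 19e^(10x) ⇒ μ y = (19/10)e^(10x) + C.
Divide by μ: y = 19/10 + Ce^(-10x).
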